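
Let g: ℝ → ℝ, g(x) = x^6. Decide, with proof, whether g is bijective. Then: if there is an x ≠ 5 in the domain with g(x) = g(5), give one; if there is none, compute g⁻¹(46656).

-5

g(5) = 15625 = (−5)^6 = g(−5) (since 6 is even), with 5 ≠ −5. So g is not injective, hence not bijective.
For the follow-up, such an x exists: taking x = −5 ∈ ℝ gives g(−5) = 15625 = g(5) with −5 ≠ 5.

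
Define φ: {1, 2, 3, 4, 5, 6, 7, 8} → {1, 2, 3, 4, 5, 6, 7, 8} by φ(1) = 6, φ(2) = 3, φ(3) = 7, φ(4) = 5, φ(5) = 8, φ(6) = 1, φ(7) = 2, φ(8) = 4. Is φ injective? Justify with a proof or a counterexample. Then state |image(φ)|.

8

The values φ(1), …, φ(8) are 6, 3, 7, 5, 8, 1, 2, 4 — all distinct.
So φ(u) = φ(v) only when u = v, and φ is injective.
The image of φ is {1, 2, 3, 4, 5, 6, 7, 8}, which has 8 elements.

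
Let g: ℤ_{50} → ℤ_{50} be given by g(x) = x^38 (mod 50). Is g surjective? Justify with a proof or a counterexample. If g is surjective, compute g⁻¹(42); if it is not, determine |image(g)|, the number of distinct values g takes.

g(0) = 0^38 = 0.
g(10): Repeated squaring mod 50: 10^1 ≡ 10, 10^2 ≡ 10² = 100 ≡ 0, 10^4 ≡ 0² = 0, 10^8 ≡ 0² = 0, 10^16 ≡ 0² = 0, 10^32 ≡ 0² = 0. Since 38 = 32 + 4 + 2, 10^38 ≡ 0·0·0: 0·0 = 0, then 0·0 = 0. So 10^38 ≡ 0 (mod 50).
So g(0) = g(10) = 0 while 0 ≠ 10, hence g is not injective.
A non-injective map from the 50-element set ℤ_{50} to itself takes at most 49 distinct values, so it cannot be surjective. Thus g is not surjective.
Since g is not surjective, we determine |image(g)|. Computing x^38 mod 50 for each x (by repeated squaring, reducing mod 50 at every step), the values g(0), g(1), …, g(49) are: 0, 1, 44, 39, 36, 25, 16, 49, 34, 21, 0, 31, 4, 29, 6, 25, 46, 9, 24, 41, 0, 11, 14, 19, 26, 25, 26, 19, 14, 11, 0, 41, 24, 9, 46, 25, 6, 29, 4, 31, 0, 21, 34, 49, 16, 25, 36, 39, 44, 1.
The distinct values are {0, 1, 4, 6, 9, 11, 14, 16, 19, 21, 24, 25, 26, 29, 31, 34, 36, 39, 41, 44, 46, 49}; there are 22 of them.

22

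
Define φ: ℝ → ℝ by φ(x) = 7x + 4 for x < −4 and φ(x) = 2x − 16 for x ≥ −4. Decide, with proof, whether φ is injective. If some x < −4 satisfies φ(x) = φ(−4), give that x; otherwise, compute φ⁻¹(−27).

Both pieces are strictly increasing (slopes 7 and 2), so each is injective on its own interval.
The left piece maps (−∞, −4) onto (−∞, −24); the right piece maps [−4, ∞) onto [−24, ∞).
These images are disjoint, so no value is attained by both pieces. So φ is injective.
Because the two images are disjoint, no x < −4 has φ(x) = φ(−4), so we compute φ⁻¹(−27): −27 lies in (−∞, −24), so solve 7x + 4 = −27: x = (−27 − 4)/7 = −31/7.

-31/7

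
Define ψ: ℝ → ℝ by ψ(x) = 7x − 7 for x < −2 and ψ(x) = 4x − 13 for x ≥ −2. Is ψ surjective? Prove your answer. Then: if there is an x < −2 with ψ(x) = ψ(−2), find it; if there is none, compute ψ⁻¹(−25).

-18/7

Both pieces are strictly increasing (slopes 7 and 4), so each is injective on its own interval.
The left piece maps (−∞, −2) onto (−∞, −21); the right piece maps [−2, ∞) onto [−21, ∞).
These images together cover ℝ, so ψ is surjective.
Because the two images are disjoint, no x < −2 has ψ(x) = ψ(−2), so we compute ψ⁻¹(−25): −25 lies in (−∞, −21), so solve 7x − 7 = −25: x = (−25 + 7)/7 = −18/7.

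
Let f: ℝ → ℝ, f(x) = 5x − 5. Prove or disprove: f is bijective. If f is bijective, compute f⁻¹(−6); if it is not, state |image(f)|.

Suppose f(a) = f(b). Then 5a − 5 = 5b − 5, so 5a = 5b, therefore a = b.
For any y ∈ ℝ, x = (y + 5)/5 satisfies f(x) = y.
Therefore f is bijective.
Since f is bijective, we compute f⁻¹(−6) = (−6 + 5)/5 = −1/5.

-1/5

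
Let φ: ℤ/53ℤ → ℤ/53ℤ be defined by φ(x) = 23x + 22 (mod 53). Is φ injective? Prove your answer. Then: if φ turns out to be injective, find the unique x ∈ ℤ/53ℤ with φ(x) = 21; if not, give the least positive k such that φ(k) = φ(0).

Suppose φ(a) = φ(b) in ℤ/53ℤ. Then 23a + 22 ≡ 23b + 22 (mod 53), hence 23(a − b) ≡ 0 (mod 53).
Since gcd(23, 53) = 1, 23 is invertible modulo 53, hence a − b ≡ 0 (mod 53), i.e. a = b.
Therefore φ is injective.
We now compute 23⁻¹ mod 53 explicitly. Euclid's algorithm: 53 = 2·23 + 7, 23 = 3·7 + 2, 7 = 3·2 + 1; back-substituting gives 1 = 30·23 − 13·53, so 23⁻¹ ≡ 30 (mod 53).
Since φ is injective, we compute φ⁻¹(21): solve 23x + 22 ≡ 21 (mod 53), i.e. 23x ≡ 52 (mod 53).
Multiplying by 23⁻¹ = 30 gives x ≡ 30·52 = 1560 = 29·53 + 23 ≡ 23 (mod 53).
Check: φ(23) = 23·23 + 22 = 551 = 10·53 + 21 ≡ 21 (mod 53).

23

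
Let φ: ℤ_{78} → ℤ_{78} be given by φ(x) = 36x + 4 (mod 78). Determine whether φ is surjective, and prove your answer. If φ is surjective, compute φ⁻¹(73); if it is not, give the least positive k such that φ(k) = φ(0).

13

By definition, φ is surjective if every y in the codomain equals φ(x) for some x in the domain.
Since gcd(36, 78) = 6, we have 36x ≡ 0 (mod 6) for all x, so φ(x) ≡ 4 (mod 6).
But 0 ≢ 4 (mod 6), so 0 ∈ ℤ_{78} has no preimage. Hence φ is not surjective.
Since φ is not surjective, we find the least positive k with φ(k) = φ(0): this means 36k ≡ 0 (mod 78), i.e. 78 ∣ 36k. Since gcd(36, 78) = 6, dividing through by 6 this holds exactly when 13 ∣ 6k, and as gcd(6, 13) = 1, exactly when 13 ∣ k.
The smallest positive such k is 13.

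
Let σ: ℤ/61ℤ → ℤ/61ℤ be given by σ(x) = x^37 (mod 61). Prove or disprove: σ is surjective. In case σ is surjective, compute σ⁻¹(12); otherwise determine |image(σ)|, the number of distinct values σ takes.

25

Since 61 is prime, the nonzero elements of ℤ/61ℤ form a cyclic group of order 60.
As gcd(37, 60) = 1, raising to the 37th power is a bijection on this group: if u^37 ≡ v^37 then (uv^{−1})^37 = 1, and the only element of order dividing gcd(37, 60) = 1 is 1, so u = v.
With σ(0) = 0 this makes σ injective on all of ℤ/61ℤ, hence bijective (finite equal-size domain and codomain). In particular σ is surjective.
Since σ is surjective, we find the preimage of 12. The inverse of x ↦ x^37 on (ℤ/61ℤ)^× is x ↦ x^13, because 37·13 = 481 = 8·60 + 1 ≡ 1 (mod 60) and x^{60} = 1 for x ≠ 0 (Fermat). So σ⁻¹(12) = 12^13 mod 61.
Repeated squaring mod 61: 12^1 ≡ 12, 12^2 ≡ 12² = 144 ≡ 22, 12^4 ≡ 22² = 484 ≡ 57, 12^8 ≡ 57² = 3249 ≡ 16. Since 13 = 8 + 4 + 1, 12^13 ≡ 16·57·12: 16·57 = 912 ≡ 58, then 58·12 = 696 ≡ 25. So 12^13 ≡ 25 (mod 61).
Hence σ⁻¹(12) = 25.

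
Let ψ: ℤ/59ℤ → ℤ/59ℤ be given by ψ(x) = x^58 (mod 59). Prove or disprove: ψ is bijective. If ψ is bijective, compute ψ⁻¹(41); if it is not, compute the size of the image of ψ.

2

ψ(1) = 1^58 = 1.
ψ(2): Repeated squaring mod 59: 2^1 ≡ 2, 2^2 ≡ 2² = 4, 2^4 ≡ 4² = 16, 2^8 ≡ 16² = 256 ≡ 20, 2^16 ≡ 20² = 400 ≡ 46, 2^32 ≡ 46² = 2116 ≡ 51. Since 58 = 32 + 16 + 8 + 2, 2^58 ≡ 51·46·20·4: 51·46 = 2346 ≡ 45, then 45·20 = 900 ≡ 15, then 15·4 = 60 ≡ 1. So 2^58 ≡ 1 (mod 59).
So ψ(1) = ψ(2) = 1 while 1 ≠ 2, so ψ is not injective, hence not bijective.
Since ψ is not bijective, we determine |image(ψ)|. Computing x^58 mod 59 for each x (by repeated squaring, reducing mod 59 at every step), the values ψ(0), ψ(1), …, ψ(58) are: 0, 1, 1, 1, 1, 1, 1, 1, 1, 1, 1, 1, 1, 1, 1, 1, 1, 1, 1, 1, 1, 1, 1, 1, 1, 1, 1, 1, 1, 1, 1, 1, 1, 1, 1, 1, 1, 1, 1, 1, 1, 1, 1, 1, 1, 1, 1, 1, 1, 1, 1, 1, 1, 1, 1, 1, 1, 1, 1.
The distinct values are {0, 1}; there are 2 of them.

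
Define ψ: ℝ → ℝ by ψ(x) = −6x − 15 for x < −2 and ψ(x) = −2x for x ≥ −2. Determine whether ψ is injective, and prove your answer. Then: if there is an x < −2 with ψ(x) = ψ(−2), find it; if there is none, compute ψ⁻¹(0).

Both pieces are strictly decreasing (slopes −6 and −2), so each is injective on its own interval.
The left piece maps (−∞, −2) onto (−3, ∞); the right piece maps [−2, ∞) onto (−∞, 4].
These images overlap. In particular ψ(−2) = 4 (right piece), and solving −6x − 15 = 4 on the left piece gives x = −19/6 < −2.
So ψ(−19/6) = ψ(−2) with −19/6 ≠ −2, and ψ is not injective. This x = −19/6 is the requested value below −2.

-19/6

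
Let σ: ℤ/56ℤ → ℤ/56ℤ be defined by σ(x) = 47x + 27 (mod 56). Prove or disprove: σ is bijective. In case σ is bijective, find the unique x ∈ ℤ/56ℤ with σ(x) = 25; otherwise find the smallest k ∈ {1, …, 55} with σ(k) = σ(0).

50

By definition, σ is injective if σ(x_1) = σ(x_2) implies x_1 = x_2.
Suppose σ(x_1) = σ(x_2) in ℤ/56ℤ. Then 47x_1 + 27 ≡ 47x_2 + 27 (mod 56), thus 47(x_1 − x_2) ≡ 0 (mod 56).
Since gcd(47, 56) = 1, 47 is invertible modulo 56, so x_1 − x_2 ≡ 0 (mod 56), i.e. x_1 = x_2.
We now compute 47⁻¹ mod 56 explicitly. Euclid's algorithm: 56 = 1·47 + 9, 47 = 5·9 + 2, 9 = 4·2 + 1; back-substituting gives 1 = 31·47 − 26·56, so 47⁻¹ ≡ 31 (mod 56).
Then y ↦ 31(y − 27) is a two-sided inverse to σ, so every y ∈ ℤ/56ℤ has a preimage.
Hence σ is bijective.
Since σ is bijective, we compute σ⁻¹(25): solve 47x + 27 ≡ 25 (mod 56), i.e. 47x ≡ 54 (mod 56).
Multiplying by 47⁻¹ = 31 gives x ≡ 31·54 = 1674 = 29·56 + 50 ≡ 50 (mod 56).
Check: σ(50) = 47·50 + 27 = 2377 = 42·56 + 25 ≡ 25 (mod 56).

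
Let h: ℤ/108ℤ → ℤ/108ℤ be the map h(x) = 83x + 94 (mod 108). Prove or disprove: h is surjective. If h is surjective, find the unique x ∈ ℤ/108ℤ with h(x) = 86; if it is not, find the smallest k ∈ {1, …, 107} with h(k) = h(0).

104

Since gcd(83, 108) = 1, 83 is invertible modulo 108. Euclid's algorithm: 108 = 1·83 + 25, 83 = 3·25 + 8, 25 = 3·8 + 1; back-substituting gives 1 = 95·83 − 73·108, so 83⁻¹ ≡ 95 (mod 108).
Then y ↦ 95(y − 94) is a two-sided inverse to h, so every y ∈ ℤ/108ℤ has a preimage.
Hence h is surjective.
Since h is surjective, we find h⁻¹(86): we need 83x ≡ 86 − 94 ≡ 100 (mod 108). Using 83⁻¹ = 95: x ≡ 95·100 = 9500 = 87·108 + 104, so x = 104.
Check: h(104) = 83·104 + 94 = 8726 = 80·108 + 86 ≡ 86 (mod 108).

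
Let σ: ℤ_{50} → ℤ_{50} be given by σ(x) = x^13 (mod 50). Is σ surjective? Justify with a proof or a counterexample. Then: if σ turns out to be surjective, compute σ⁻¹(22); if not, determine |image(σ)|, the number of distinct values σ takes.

σ(0) = 0^13 = 0.
σ(10): Repeated squaring mod 50: 10^1 ≡ 10, 10^2 ≡ 10² = 100 ≡ 0, 10^4 ≡ 0² = 0, 10^8 ≡ 0² = 0. Since 13 = 8 + 4 + 1, 10^13 ≡ 0·0·10: 0·0 = 0, then 0·10 = 0. So 10^13 ≡ 0 (mod 50).
So σ(0) = σ(10) = 0 while 0 ≠ 10, so σ is not injective.
A non-injective map from the 50-element set ℤ_{50} to itself takes at most 49 distinct values, so it cannot be surjective. Therefore σ is not surjective.
Since σ is not surjective, we determine |image(σ)|. Computing x^13 mod 50 for each x (by repeated squaring, reducing mod 50 at every step), the values σ(0), σ(1), …, σ(49) are: 0, 1, 42, 23, 14, 25, 16, 7, 38, 29, 0, 31, 22, 3, 44, 25, 46, 37, 18, 9, 0, 11, 2, 33, 24, 25, 26, 17, 48, 39, 0, 41, 32, 13, 4, 25, 6, 47, 28, 19, 0, 21, 12, 43, 34, 25, 36, 27, 8, 49.
The distinct values are {0, 1, 2, 3, 4, 6, 7, 8, 9, 11, 12, 13, 14, 16, 17, 18, 19, 21, 22, 23, 24, 25, 26, 27, 28, 29, 31, 32, 33, 34, 36, 37, 38, 39, 41, 42, 43, 44, 46, 47, 48, 49}; there are 42 of them.

42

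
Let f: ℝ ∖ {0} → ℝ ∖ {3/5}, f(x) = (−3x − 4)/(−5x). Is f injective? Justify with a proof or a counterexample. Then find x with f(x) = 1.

2

Suppose f(s) = f(t). Cross-multiplying: (−3s − 4)(−5t) = (−3t − 4)(−5s).
Expanding both sides and cancelling the symmetric terms leaves −20·(s − t) = 0. Since −20 ≠ 0, s = t. Thus f is injective.
Solving f(x) = 1: cross-multiplying gives −3x − 4 = 1(−5x), which rearranges to 2x = 4, so x = 2.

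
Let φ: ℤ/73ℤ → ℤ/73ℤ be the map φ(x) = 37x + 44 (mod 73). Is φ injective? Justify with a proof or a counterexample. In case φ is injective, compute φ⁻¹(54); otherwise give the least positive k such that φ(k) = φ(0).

Recall: φ is injective when φ(x_1) = φ(x_2) forces x_1 = x_2.
Suppose φ(x_1) = φ(x_2) in ℤ/73ℤ. Then 37x_1 + 44 ≡ 37x_2 + 44 (mod 73), so 37(x_1 − x_2) ≡ 0 (mod 73).
Since gcd(37, 73) = 1, 37 is invertible modulo 73, so x_1 − x_2 ≡ 0 (mod 73), i.e. x_1 = x_2.
So φ is injective.
We now compute 37⁻¹ mod 73 explicitly. Euclid's algorithm: 73 = 1·37 + 36, 37 = 1·36 + 1; back-substituting gives 1 = 2·37 − 1·73, so 37⁻¹ ≡ 2 (mod 73).
Since φ is injective, we compute φ⁻¹(54): solve 37x + 44 ≡ 54 (mod 73), i.e. 37x ≡ 10 (mod 73).
Multiplying by 37⁻¹ = 2 gives x ≡ 2·10 = 20 ≡ 20 (mod 73).
Check: φ(20) = 37·20 + 44 = 784 = 10·73 + 54 ≡ 54 (mod 73).

20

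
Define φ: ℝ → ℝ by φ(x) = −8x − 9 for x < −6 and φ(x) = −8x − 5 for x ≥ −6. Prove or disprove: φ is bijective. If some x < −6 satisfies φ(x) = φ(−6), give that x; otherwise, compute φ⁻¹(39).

-13/2

Both pieces are strictly decreasing (slopes −8 and −8), so each is injective on its own interval.
The left piece maps (−∞, −6) onto (39, ∞); the right piece maps [−6, ∞) onto (−∞, 43].
These images overlap. In particular φ(−6) = 43 (right piece), and solving −8x − 9 = 43 on the left piece gives x = −13/2 < −6.
So φ(−13/2) = φ(−6) with −13/2 ≠ −6, and φ is not injective, hence not bijective. This x = −13/2 is the requested value below −6.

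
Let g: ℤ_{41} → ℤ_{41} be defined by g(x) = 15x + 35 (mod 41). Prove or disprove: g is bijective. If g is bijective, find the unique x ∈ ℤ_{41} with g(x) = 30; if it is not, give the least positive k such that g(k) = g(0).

27

Recall that g is injective if g(a) = g(b) implies a = b.
Suppose g(a) = g(b) in ℤ_{41}. Then 15a + 35 ≡ 15b + 35 (mod 41), hence 15(a − b) ≡ 0 (mod 41).
Since gcd(15, 41) = 1, 15 is invertible modulo 41, therefore a − b ≡ 0 (mod 41), i.e. a = b.
We now compute 15⁻¹ mod 41 explicitly. Euclid's algorithm: 41 = 2·15 + 11, 15 = 1·11 + 4, 11 = 2·4 + 3, 4 = 1·3 + 1; back-substituting gives 1 = 11·15 − 4·41, so 15⁻¹ ≡ 11 (mod 41).
For any y ∈ ℤ_{41}, x = 11(y − 35) mod 41 satisfies g(x) = 15·11(y − 35) + 35 ≡ y (since 15·11 ≡ 1 mod 41). So every y has a preimage.
Thus g is bijective.
Since g is bijective, we compute g⁻¹(30): solve 15x + 35 ≡ 30 (mod 41), i.e. 15x ≡ 36 (mod 41).
Multiplying by 15⁻¹ = 11 gives x ≡ 11·36 = 396 = 9·41 + 27 ≡ 27 (mod 41).
Check: g(27) = 15·27 + 35 = 440 = 10·41 + 30 ≡ 30 (mod 41).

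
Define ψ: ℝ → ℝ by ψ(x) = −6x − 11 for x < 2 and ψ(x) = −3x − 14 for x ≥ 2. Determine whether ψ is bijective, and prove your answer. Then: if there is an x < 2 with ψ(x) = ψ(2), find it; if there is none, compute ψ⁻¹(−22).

3/2

Both pieces are strictly decreasing (slopes −6 and −3), so each is injective on its own interval.
The left piece maps (−∞, 2) onto (−23, ∞); the right piece maps [2, ∞) onto (−∞, −20].
These images overlap. In particular ψ(2) = −20 (right piece), and solving −6x − 11 = −20 on the left piece gives x = 3/2 < 2.
So ψ(3/2) = ψ(2) with 3/2 ≠ 2, and ψ is not injective, hence not bijective. This x = 3/2 is the requested value below 2.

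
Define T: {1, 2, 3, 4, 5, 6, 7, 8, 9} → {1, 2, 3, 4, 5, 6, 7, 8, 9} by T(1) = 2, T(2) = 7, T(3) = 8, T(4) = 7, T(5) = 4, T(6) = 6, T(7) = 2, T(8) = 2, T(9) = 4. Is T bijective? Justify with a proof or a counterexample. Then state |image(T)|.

T(2) = 7 = T(4) with 2 ≠ 4, so T is not injective, hence not bijective.
The image of T is {2, 4, 6, 7, 8}, which has 5 elements.

5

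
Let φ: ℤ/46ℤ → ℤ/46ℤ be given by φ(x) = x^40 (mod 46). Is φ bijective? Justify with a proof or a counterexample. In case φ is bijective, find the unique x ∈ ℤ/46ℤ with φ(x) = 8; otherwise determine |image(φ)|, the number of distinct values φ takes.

24

φ(22): Repeated squaring mod 46: 22^1 ≡ 22, 22^2 ≡ 22² = 484 ≡ 24, 22^4 ≡ 24² = 576 ≡ 24, 22^8 ≡ 24² = 576 ≡ 24, 22^16 ≡ 24² = 576 ≡ 24, 22^32 ≡ 24² = 576 ≡ 24. Since 40 = 32 + 8, 22^40 ≡ 24·24: 24·24 = 576 ≡ 24. So 22^40 ≡ 24 (mod 46).
φ(24): Repeated squaring mod 46: 24^1 ≡ 24, 24^2 ≡ 24² = 576 ≡ 24, 24^4 ≡ 24² = 576 ≡ 24, 24^8 ≡ 24² = 576 ≡ 24, 24^16 ≡ 24² = 576 ≡ 24, 24^32 ≡ 24² = 576 ≡ 24. Since 40 = 32 + 8, 24^40 ≡ 24·24: 24·24 = 576 ≡ 24. So 24^40 ≡ 24 (mod 46).
So φ(22) = φ(24) = 24 while 22 ≠ 24, thus φ is not injective, hence not bijective.
Since φ is not bijective, we determine |image(φ)|. Computing x^40 mod 46 for each x (by repeated squaring, reducing mod 46 at every step), the values φ(0), φ(1), …, φ(45) are: 0, 1, 36, 25, 8, 29, 26, 41, 12, 27, 32, 39, 16, 9, 4, 35, 18, 3, 6, 31, 2, 13, 24, 23, 24, 13, 2, 31, 6, 3, 18, 35, 4, 9, 16, 39, 32, 27, 12, 41, 26, 29, 8, 25, 36, 1.
The distinct values are {0, 1, 2, 3, 4, 6, 8, 9, 12, 13, 16, 18, 23, 24, 25, 26, 27, 29, 31, 32, 35, 36, 39, 41}; there are 24 of them.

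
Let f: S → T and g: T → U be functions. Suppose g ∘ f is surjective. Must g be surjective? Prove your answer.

Let c ∈ U. Since g ∘ f is surjective, some a ∈ S has g(f(a)) = c. Then b = f(a) ∈ T satisfies g(b) = c. So g is surjective.

surjective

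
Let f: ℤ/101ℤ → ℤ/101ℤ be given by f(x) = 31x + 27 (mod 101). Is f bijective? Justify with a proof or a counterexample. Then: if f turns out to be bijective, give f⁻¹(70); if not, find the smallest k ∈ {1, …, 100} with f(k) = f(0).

47

Recall: injectivity means: for all s, t in the domain, f(s) = f(t) implies s = t.
If f(s) = f(t), then 31s ≡ 31t (mod 101). Because gcd(31, 101) = 1, we may cancel 31 to get s ≡ t (mod 101).
We now compute 31⁻¹ mod 101 explicitly. Euclid's algorithm: 101 = 3·31 + 8, 31 = 3·8 + 7, 8 = 1·7 + 1; back-substituting gives 1 = 88·31 − 27·101, so 31⁻¹ ≡ 88 (mod 101).
For any y ∈ ℤ/101ℤ, x = 88(y − 27) mod 101 satisfies f(x) = 31·88(y − 27) + 27 ≡ y (since 31·88 ≡ 1 mod 101). So every y has a preimage.
Hence f is bijective.
Since f is bijective, we compute f⁻¹(70): solve 31x + 27 ≡ 70 (mod 101), i.e. 31x ≡ 43 (mod 101).
Multiplying by 31⁻¹ = 88 gives x ≡ 88·43 = 3784 = 37·101 + 47 ≡ 47 (mod 101).
Check: f(47) = 31·47 + 27 = 1484 = 14·101 + 70 ≡ 70 (mod 101).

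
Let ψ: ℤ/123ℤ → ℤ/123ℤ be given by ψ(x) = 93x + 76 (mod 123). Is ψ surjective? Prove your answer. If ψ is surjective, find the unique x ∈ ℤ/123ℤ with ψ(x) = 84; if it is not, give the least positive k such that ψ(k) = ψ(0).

Since gcd(93, 123) = 3, we have 93x ≡ 0 (mod 3) for all x, so ψ(x) ≡ 1 (mod 3).
But 0 ≢ 1 (mod 3), so 0 ∈ ℤ/123ℤ has no preimage. So ψ is not surjective.
Since ψ is not surjective, we find the least positive k with ψ(k) = ψ(0): this means 93k ≡ 0 (mod 123), i.e. 123 ∣ 93k. Since gcd(93, 123) = 3, dividing through by 3 this holds exactly when 41 ∣ 31k, and as gcd(31, 41) = 1, exactly when 41 ∣ k.
The smallest positive such k is 41.

41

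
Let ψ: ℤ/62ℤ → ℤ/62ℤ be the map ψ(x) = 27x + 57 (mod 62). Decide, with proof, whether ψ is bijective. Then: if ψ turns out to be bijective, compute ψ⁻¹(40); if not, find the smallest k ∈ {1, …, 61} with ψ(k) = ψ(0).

By definition, ψ is injective if ψ(u) = ψ(v) implies u = v.
If ψ(u) = ψ(v), then 27u ≡ 27v (mod 62). Because gcd(27, 62) = 1, we may cancel 27 to get u ≡ v (mod 62).
We now compute 27⁻¹ mod 62 explicitly. Euclid's algorithm: 62 = 2·27 + 8, 27 = 3·8 + 3, 8 = 2·3 + 2, 3 = 1·2 + 1; back-substituting gives 1 = 23·27 − 10·62, so 27⁻¹ ≡ 23 (mod 62).
Then y ↦ 23(y − 57) is a two-sided inverse to ψ, so every y ∈ ℤ/62ℤ has a preimage.
So ψ is bijective.
Since ψ is bijective, we compute ψ⁻¹(40): solve 27x + 57 ≡ 40 (mod 62), i.e. 27x ≡ 45 (mod 62).
Multiplying by 27⁻¹ = 23 gives x ≡ 23·45 = 1035 = 16·62 + 43 ≡ 43 (mod 62).
Check: ψ(43) = 27·43 + 57 = 1218 = 19·62 + 40 ≡ 40 (mod 62).

43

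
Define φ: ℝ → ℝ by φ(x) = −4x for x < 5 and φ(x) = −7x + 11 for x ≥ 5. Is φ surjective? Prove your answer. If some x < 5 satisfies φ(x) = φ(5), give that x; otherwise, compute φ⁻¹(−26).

Both pieces are strictly decreasing (slopes −4 and −7), so each is injective on its own interval.
The left piece maps (−∞, 5) onto (−20, ∞); the right piece maps [5, ∞) onto (−∞, −24].
The union (−20, ∞) ∪ (−∞, −24] omits the interval between −20 and −24; in particular −20 has no preimage. So φ is not surjective.
Because the two images are disjoint, no x < 5 has φ(x) = φ(5), so we compute φ⁻¹(−26): −26 lies in (−∞, −24], so solve −7x + 11 = −26: x = (−26 − 11)/(−7) = 37/7.

37/7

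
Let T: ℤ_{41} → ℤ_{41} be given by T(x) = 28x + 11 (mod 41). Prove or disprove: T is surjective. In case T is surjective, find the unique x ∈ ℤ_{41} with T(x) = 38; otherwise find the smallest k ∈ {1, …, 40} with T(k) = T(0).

20

Recall that surjectivity means every element of the codomain has a preimage under T.
Since gcd(28, 41) = 1, 28 is invertible modulo 41. Euclid's algorithm: 41 = 1·28 + 13, 28 = 2·13 + 2, 13 = 6·2 + 1; back-substituting gives 1 = 22·28 − 15·41, so 28⁻¹ ≡ 22 (mod 41).
For any y ∈ ℤ_{41}, x = 22(y − 11) mod 41 satisfies T(x) = 28·22(y − 11) + 11 ≡ y (since 28·22 ≡ 1 mod 41). So every y has a preimage.
Thus T is surjective.
Since T is surjective, we find T⁻¹(38): we need 28x ≡ 38 − 11 ≡ 27 (mod 41). Using 28⁻¹ = 22: x ≡ 22·27 = 594 = 14·41 + 20, so x = 20.
Check: T(20) = 28·20 + 11 = 571 = 13·41 + 38 ≡ 38 (mod 41).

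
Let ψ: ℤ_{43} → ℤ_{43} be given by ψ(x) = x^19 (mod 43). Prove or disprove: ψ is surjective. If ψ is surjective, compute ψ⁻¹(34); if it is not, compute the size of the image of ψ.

29

Since 43 is prime, the nonzero elements of ℤ_{43} form a cyclic group of order 42.
As gcd(19, 42) = 1, raising to the 19th power is a bijection on this group: if u^19 ≡ v^19 then (uv^{−1})^19 = 1, and the only element of order dividing gcd(19, 42) = 1 is 1, so u = v.
With ψ(0) = 0 this makes ψ injective on all of ℤ_{43}, hence bijective (finite equal-size domain and codomain). In particular ψ is surjective.
Since ψ is surjective, we find the preimage of 34. The inverse of x ↦ x^19 on (ℤ_{43})^× is x ↦ x^31, because 19·31 = 589 = 14·42 + 1 ≡ 1 (mod 42) and x^{42} = 1 for x ≠ 0 (Fermat). So ψ⁻¹(34) = 34^31 mod 43.
Repeated squaring mod 43: 34^1 ≡ 34, 34^2 ≡ 34² = 1156 ≡ 38, 34^4 ≡ 38² = 1444 ≡ 25, 34^8 ≡ 25² = 625 ≡ 23, 34^16 ≡ 23² = 529 ≡ 13. Since 31 = 16 + 8 + 4 + 2 + 1, 34^31 ≡ 13·23·25·38·34: 13·23 = 299 ≡ 41, then 41·25 = 1025 ≡ 36, then 36·38 = 1368 ≡ 35, then 35·34 = 1190 ≡ 29. So 34^31 ≡ 29 (mod 43).
Hence ψ⁻¹(34) = 29.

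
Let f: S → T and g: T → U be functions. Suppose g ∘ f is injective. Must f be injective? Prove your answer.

injective

Suppose f(s) = f(t). Applying g: (g ∘ f)(s) = (g ∘ f)(t). Since g ∘ f is injective, s = t. Thus f is injective.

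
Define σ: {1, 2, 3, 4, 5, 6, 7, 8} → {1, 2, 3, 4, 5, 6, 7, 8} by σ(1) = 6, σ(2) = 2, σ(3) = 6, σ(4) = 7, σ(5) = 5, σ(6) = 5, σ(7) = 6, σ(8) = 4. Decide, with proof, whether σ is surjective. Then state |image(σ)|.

No element maps to 1, so σ is not surjective.
The image of σ is {2, 4, 5, 6, 7}, which has 5 elements.

5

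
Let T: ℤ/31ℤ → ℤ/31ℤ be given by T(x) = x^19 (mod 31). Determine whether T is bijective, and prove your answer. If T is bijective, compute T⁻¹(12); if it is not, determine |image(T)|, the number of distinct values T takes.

3

Since 31 is prime, the nonzero elements of ℤ/31ℤ form a cyclic group of order 30.
As gcd(19, 30) = 1, raising to the 19th power is a bijection on this group: if s^19 ≡ t^19 then (st^{−1})^19 = 1, and the only element of order dividing gcd(19, 30) = 1 is 1, so s = t.
With T(0) = 0 this makes T injective on all of ℤ/31ℤ, hence bijective (finite equal-size domain and codomain). In particular T is bijective.
Since T is bijective, we find the preimage of 12. The inverse of x ↦ x^19 on (ℤ/31ℤ)^× is x ↦ x^19, because 19·19 = 361 = 12·30 + 1 ≡ 1 (mod 30) and x^{30} = 1 for x ≠ 0 (Fermat). So T⁻¹(12) = 12^19 mod 31.
Repeated squaring mod 31: 12^1 ≡ 12, 12^2 ≡ 12² = 144 ≡ 20, 12^4 ≡ 20² = 400 ≡ 28, 12^8 ≡ 28² = 784 ≡ 9, 12^16 ≡ 9² = 81 ≡ 19. Since 19 = 16 + 2 + 1, 12^19 ≡ 19·20·12: 19·20 = 380 ≡ 8, then 8·12 = 96 ≡ 3. So 12^19 ≡ 3 (mod 31).
Hence T⁻¹(12) = 3.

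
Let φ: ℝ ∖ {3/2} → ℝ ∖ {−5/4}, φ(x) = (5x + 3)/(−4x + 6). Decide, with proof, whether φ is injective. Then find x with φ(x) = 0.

-3/5

Suppose φ(x_1) = φ(x_2). Cross-multiplying: (5x_1 + 3)(−4x_2 + 6) = (5x_2 + 3)(−4x_1 + 6).
Expanding both sides and cancelling the symmetric terms leaves 42·(x_1 − x_2) = 0. Since 42 ≠ 0, x_1 = x_2. So φ is injective.
Solving φ(x) = 0: cross-multiplying gives 5x + 3 = 0(−4x + 6), which rearranges to 5x = −3, so x = −3/5.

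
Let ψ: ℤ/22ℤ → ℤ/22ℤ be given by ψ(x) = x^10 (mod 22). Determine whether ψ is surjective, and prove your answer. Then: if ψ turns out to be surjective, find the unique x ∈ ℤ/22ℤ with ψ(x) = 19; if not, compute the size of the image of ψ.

ψ(1) = 1^10 = 1.
ψ(3): Repeated squaring mod 22: 3^1 ≡ 3, 3^2 ≡ 3² = 9, 3^4 ≡ 9² = 81 ≡ 15, 3^8 ≡ 15² = 225 ≡ 5. Since 10 = 8 + 2, 3^10 ≡ 5·9: 5·9 = 45 ≡ 1. So 3^10 ≡ 1 (mod 22).
So ψ(1) = ψ(3) = 1 while 1 ≠ 3, so ψ is not injective.
A non-injective map from the 22-element set ℤ/22ℤ to itself takes at most 21 distinct values, so it cannot be surjective. Therefore ψ is not surjective.
Since ψ is not surjective, we determine |image(ψ)|. Computing x^10 mod 22 for each x (by repeated squaring, reducing mod 22 at every step), the values ψ(0), ψ(1), …, ψ(21) are: 0, 1, 12, 1, 12, 1, 12, 1, 12, 1, 12, 11, 12, 1, 12, 1, 12, 1, 12, 1, 12, 1.
The distinct values are {0, 1, 11, 12}; there are 4 of them.

4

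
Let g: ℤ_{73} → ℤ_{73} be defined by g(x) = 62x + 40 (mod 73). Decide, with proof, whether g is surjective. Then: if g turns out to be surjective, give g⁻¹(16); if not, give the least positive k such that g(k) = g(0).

42

Recall that g is surjective if every y in the codomain equals g(x) for some x in the domain.
Since gcd(62, 73) = 1, 62 is invertible modulo 73. Euclid's algorithm: 73 = 1·62 + 11, 62 = 5·11 + 7, 11 = 1·7 + 4, 7 = 1·4 + 3, 4 = 1·3 + 1; back-substituting gives 1 = 53·62 − 45·73, so 62⁻¹ ≡ 53 (mod 73).
For any y ∈ ℤ_{73}, x = 53(y − 40) mod 73 satisfies g(x) = 62·53(y − 40) + 40 ≡ y (since 62·53 ≡ 1 mod 73). So every y has a preimage.
So g is surjective.
Since g is surjective, we find g⁻¹(16): we need 62x ≡ 16 − 40 ≡ 49 (mod 73). Using 62⁻¹ = 53: x ≡ 53·49 = 2597 = 35·73 + 42, so x = 42.
Check: g(42) = 62·42 + 40 = 2644 = 36·73 + 16 ≡ 16 (mod 73).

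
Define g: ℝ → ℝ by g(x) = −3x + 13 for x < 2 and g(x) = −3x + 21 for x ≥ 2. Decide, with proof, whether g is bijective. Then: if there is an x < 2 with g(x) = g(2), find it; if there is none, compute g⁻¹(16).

Both pieces are strictly decreasing (slopes −3 and −3), so each is injective on its own interval.
The left piece maps (−∞, 2) onto (7, ∞); the right piece maps [2, ∞) onto (−∞, 15].
These images overlap. In particular g(2) = 15 (right piece), and solving −3x + 13 = 15 on the left piece gives x = −2/3 < 2.
So g(−2/3) = g(2) with −2/3 ≠ 2, and g is not injective, hence not bijective. This x = −2/3 is the requested value below 2.

-2/3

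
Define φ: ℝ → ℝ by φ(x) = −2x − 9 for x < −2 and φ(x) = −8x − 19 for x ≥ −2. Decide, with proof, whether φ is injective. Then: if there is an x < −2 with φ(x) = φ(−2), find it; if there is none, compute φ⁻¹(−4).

-3

Both pieces are strictly decreasing (slopes −2 and −8), so each is injective on its own interval.
The left piece maps (−∞, −2) onto (−5, ∞); the right piece maps [−2, ∞) onto (−∞, −3].
These images overlap. In particular φ(−2) = −3 (right piece), and solving −2x − 9 = −3 on the left piece gives x = −3 < −2.
So φ(−3) = φ(−2) with −3 ≠ −2, and φ is not injective. This x = −3 is the requested value below −2.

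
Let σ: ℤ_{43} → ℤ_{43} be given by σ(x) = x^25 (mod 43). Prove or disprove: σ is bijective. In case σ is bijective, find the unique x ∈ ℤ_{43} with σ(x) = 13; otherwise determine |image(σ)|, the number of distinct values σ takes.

Since 43 is prime, the nonzero elements of ℤ_{43} form a cyclic group of order 42.
As gcd(25, 42) = 1, raising to the 25th power is a bijection on this group: if a^25 ≡ b^25 then (ab^{−1})^25 = 1, and the only element of order dividing gcd(25, 42) = 1 is 1, so a = b.
With σ(0) = 0 this makes σ injective on all of ℤ_{43}, hence bijective (finite equal-size domain and codomain). In particular σ is bijective.
Since σ is bijective, we find the preimage of 13. The inverse of x ↦ x^25 on (ℤ_{43})^× is x ↦ x^37, because 25·37 = 925 = 22·42 + 1 ≡ 1 (mod 42) and x^{42} = 1 for x ≠ 0 (Fermat). So σ⁻¹(13) = 13^37 mod 43.
Repeated squaring mod 43: 13^1 ≡ 13, 13^2 ≡ 13² = 169 ≡ 40, 13^4 ≡ 40² = 1600 ≡ 9, 13^8 ≡ 9² = 81 ≡ 38, 13^16 ≡ 38² = 1444 ≡ 25, 13^32 ≡ 25² = 625 ≡ 23. Since 37 = 32 + 4 + 1, 13^37 ≡ 23·9·13: 23·9 = 207 ≡ 35, then 35·13 = 455 ≡ 25. So 13^37 ≡ 25 (mod 43).
Hence σ⁻¹(13) = 25.

25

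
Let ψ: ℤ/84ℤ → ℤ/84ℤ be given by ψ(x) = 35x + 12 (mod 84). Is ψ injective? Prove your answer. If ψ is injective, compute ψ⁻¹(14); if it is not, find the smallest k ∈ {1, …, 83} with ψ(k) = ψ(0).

12

Recall that ψ is injective when ψ(x_1) = ψ(x_2) forces x_1 = x_2.
We have gcd(35, 84) = 7 > 1. Taking x_1 = 0 and x_2 = 12: ψ(0) = 12 and ψ(12) = 35·12 + 12 = 432 ≡ 12 (mod 84).
So ψ(0) = ψ(12) while 0 ≠ 12, so ψ is not injective.
Since ψ is not injective, we find the least positive k with ψ(k) = ψ(0): this means 35k ≡ 0 (mod 84), i.e. 84 ∣ 35k. Since gcd(35, 84) = 7, dividing through by 7 this holds exactly when 12 ∣ 5k, and as gcd(5, 12) = 1, exactly when 12 ∣ k.
The smallest positive such k is 12.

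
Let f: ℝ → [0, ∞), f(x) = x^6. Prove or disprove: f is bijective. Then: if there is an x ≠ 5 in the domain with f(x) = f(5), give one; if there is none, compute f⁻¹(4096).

f(5) = 15625 = (−5)^6 = f(−5) (since 6 is even), with 5 ≠ −5. So f is not injective, hence not bijective.
For the follow-up, such an x exists: taking x = −5 ∈ ℝ gives f(−5) = 15625 = f(5) with −5 ≠ 5.

-5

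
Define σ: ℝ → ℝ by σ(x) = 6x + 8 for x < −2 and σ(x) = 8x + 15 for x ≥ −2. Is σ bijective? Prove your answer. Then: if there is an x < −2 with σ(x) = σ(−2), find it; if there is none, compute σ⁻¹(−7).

-5/2

Both pieces are strictly increasing (slopes 6 and 8), so each is injective on its own interval.
The left piece maps (−∞, −2) onto (−∞, −4); the right piece maps [−2, ∞) onto [−1, ∞).
The images leave a gap (−4 has no preimage), so σ is not surjective, hence not bijective.
Because the two images are disjoint, no x < −2 has σ(x) = σ(−2), so we compute σ⁻¹(−7): −7 lies in (−∞, −4), so solve 6x + 8 = −7: x = (−7 − 8)/6 = −5/2.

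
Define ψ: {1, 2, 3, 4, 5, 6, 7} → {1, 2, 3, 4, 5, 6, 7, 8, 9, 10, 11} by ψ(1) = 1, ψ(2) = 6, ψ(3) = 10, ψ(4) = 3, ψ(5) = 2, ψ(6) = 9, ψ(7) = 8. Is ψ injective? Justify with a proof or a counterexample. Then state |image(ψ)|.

The values ψ(1), …, ψ(7) are 1, 6, 10, 3, 2, 9, 8 — all distinct.
So ψ(x_1) = ψ(x_2) only when x_1 = x_2, and ψ is injective.
The image of ψ is {1, 2, 3, 6, 8, 9, 10}, which has 7 elements.

7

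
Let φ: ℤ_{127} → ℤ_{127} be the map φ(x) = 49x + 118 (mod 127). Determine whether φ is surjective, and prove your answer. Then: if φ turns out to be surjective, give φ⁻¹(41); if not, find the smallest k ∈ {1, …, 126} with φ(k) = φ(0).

71

Since gcd(49, 127) = 1, 49 is invertible modulo 127. Euclid's algorithm: 127 = 2·49 + 29, 49 = 1·29 + 20, 29 = 1·20 + 9, 20 = 2·9 + 2, 9 = 4·2 + 1; back-substituting gives 1 = 70·49 − 27·127, so 49⁻¹ ≡ 70 (mod 127).
Then y ↦ 70(y − 118) is a two-sided inverse to φ, so every y ∈ ℤ_{127} has a preimage.
Hence φ is surjective.
Since φ is surjective, we find φ⁻¹(41): we need 49x ≡ 41 − 118 ≡ 50 (mod 127). Using 49⁻¹ = 70: x ≡ 70·50 = 3500 = 27·127 + 71, so x = 71.
Check: φ(71) = 49·71 + 118 = 3597 = 28·127 + 41 ≡ 41 (mod 127).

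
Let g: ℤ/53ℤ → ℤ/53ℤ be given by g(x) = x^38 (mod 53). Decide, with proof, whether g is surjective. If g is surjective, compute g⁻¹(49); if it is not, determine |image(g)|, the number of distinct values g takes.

27

g(26): Repeated squaring mod 53: 26^1 ≡ 26, 26^2 ≡ 26² = 676 ≡ 40, 26^4 ≡ 40² = 1600 ≡ 10, 26^8 ≡ 10² = 100 ≡ 47, 26^16 ≡ 47² = 2209 ≡ 36, 26^32 ≡ 36² = 1296 ≡ 24. Since 38 = 32 + 4 + 2, 26^38 ≡ 24·10·40: 24·10 = 240 ≡ 28, then 28·40 = 1120 ≡ 7. So 26^38 ≡ 7 (mod 53).
g(27): Repeated squaring mod 53: 27^1 ≡ 27, 27^2 ≡ 27² = 729 ≡ 40, 27^4 ≡ 40² = 1600 ≡ 10, 27^8 ≡ 10² = 100 ≡ 47, 27^16 ≡ 47² = 2209 ≡ 36, 27^32 ≡ 36² = 1296 ≡ 24. Since 38 = 32 + 4 + 2, 27^38 ≡ 24·10·40: 24·10 = 240 ≡ 28, then 28·40 = 1120 ≡ 7. So 27^38 ≡ 7 (mod 53).
So g(26) = g(27) = 7 while 26 ≠ 27, so g is not injective.
A non-injective map from the 53-element set ℤ/53ℤ to itself takes at most 52 distinct values, so it cannot be surjective. So g is not surjective.
Since g is not surjective, we determine |image(g)|. Computing x^38 mod 53 for each x (by repeated squaring, reducing mod 53 at every step), the values g(0), g(1), …, g(52) are: 0, 1, 38, 43, 13, 6, 44, 15, 17, 47, 16, 24, 29, 49, 40, 46, 10, 28, 37, 4, 25, 9, 11, 52, 42, 36, 7, 7, 36, 42, 52, 11, 9, 25, 4, 37, 28, 10, 46, 40, 49, 29, 24, 16, 47, 17, 15, 44, 6, 13, 43, 38, 1.
The distinct values are {0, 1, 4, 6, 7, 9, 10, 11, 13, 15, 16, 17, 24, 25, 28, 29, 36, 37, 38, 40, 42, 43, 44, 46, 47, 49, 52}; there are 27 of them.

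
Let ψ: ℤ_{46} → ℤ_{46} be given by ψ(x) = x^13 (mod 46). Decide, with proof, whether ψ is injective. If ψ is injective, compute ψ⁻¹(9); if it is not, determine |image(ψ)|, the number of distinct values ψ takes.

Computing x^13 mod 46 for each x (by repeated squaring, reducing mod 46 at every step), the values ψ(0), ψ(1), …, ψ(45) are: 0, 1, 4, 9, 16, 21, 36, 43, 18, 35, 38, 17, 6, 31, 34, 5, 26, 33, 2, 7, 14, 19, 22, 23, 24, 27, 32, 39, 44, 13, 20, 41, 12, 15, 40, 29, 8, 11, 28, 3, 10, 25, 30, 37, 42, 45.
Every element of ℤ_{46} appears exactly once in this list, so ψ is a bijection, and in particular injective.
Since ψ is injective, we read off the preimage of 9 from the same table: ψ(3) = 9, so ψ⁻¹(9) = 3.

3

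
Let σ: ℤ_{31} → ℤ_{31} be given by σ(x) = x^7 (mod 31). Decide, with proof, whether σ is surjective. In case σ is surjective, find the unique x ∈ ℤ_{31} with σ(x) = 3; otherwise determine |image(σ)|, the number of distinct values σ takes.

24

Since 31 is prime, the nonzero elements of ℤ_{31} form a cyclic group of order 30.
As gcd(7, 30) = 1, raising to the 7th power is a bijection on this group: if u^7 ≡ v^7 then (uv^{−1})^7 = 1, and the only element of order dividing gcd(7, 30) = 1 is 1, so u = v.
With σ(0) = 0 this makes σ injective on all of ℤ_{31}, hence bijective (finite equal-size domain and codomain). In particular σ is surjective.
Since σ is surjective, we find the preimage of 3. The inverse of x ↦ x^7 on (ℤ_{31})^× is x ↦ x^13, because 7·13 = 91 = 3·30 + 1 ≡ 1 (mod 30) and x^{30} = 1 for x ≠ 0 (Fermat). So σ⁻¹(3) = 3^13 mod 31.
Repeated squaring mod 31: 3^1 ≡ 3, 3^2 ≡ 3² = 9, 3^4 ≡ 9² = 81 ≡ 19, 3^8 ≡ 19² = 361 ≡ 20. Since 13 = 8 + 4 + 1, 3^13 ≡ 20·19·3: 20·19 = 380 ≡ 8, then 8·3 = 24. So 3^13 ≡ 24 (mod 31).
Hence σ⁻¹(3) = 24.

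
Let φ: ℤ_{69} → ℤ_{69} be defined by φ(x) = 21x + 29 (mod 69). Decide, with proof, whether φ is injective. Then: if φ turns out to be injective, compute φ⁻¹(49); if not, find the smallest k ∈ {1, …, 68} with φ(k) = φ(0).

23

We have gcd(21, 69) = 3 > 1. Taking u = 0 and v = 23: φ(0) = 29 and φ(23) = 21·23 + 29 = 512 ≡ 29 (mod 69).
So φ(0) = φ(23) while 0 ≠ 23, hence φ is not injective.
Since φ is not injective, we find the least positive k with φ(k) = φ(0): this means 21k ≡ 0 (mod 69), i.e. 69 ∣ 21k. Since gcd(21, 69) = 3, dividing through by 3 this holds exactly when 23 ∣ 7k, and as gcd(7, 23) = 1, exactly when 23 ∣ k.
The smallest positive such k is 23.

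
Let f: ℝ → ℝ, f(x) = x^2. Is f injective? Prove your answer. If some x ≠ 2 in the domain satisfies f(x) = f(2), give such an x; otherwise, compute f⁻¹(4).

-2

f(2) = 4 = (−2)^2 = f(−2) (since 2 is even), with 2 ≠ −2. So f is not injective.
For the follow-up, such an x exists: taking x = −2 ∈ ℝ gives f(−2) = 4 = f(2) with −2 ≠ 2.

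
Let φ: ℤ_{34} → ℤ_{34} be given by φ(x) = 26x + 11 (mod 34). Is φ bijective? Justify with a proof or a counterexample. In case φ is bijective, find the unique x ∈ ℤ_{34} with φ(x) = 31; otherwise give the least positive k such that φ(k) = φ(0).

17

By definition, injectivity means: for all s, t in the domain, φ(s) = φ(t) implies s = t.
We have gcd(26, 34) = 2 > 1. Taking s = 0 and t = 17: φ(0) = 11 and φ(17) = 26·17 + 11 = 453 ≡ 11 (mod 34).
So φ(0) = φ(17) while 0 ≠ 17, therefore φ is not injective, hence not bijective.
Since φ is not bijective, we find the least positive k with φ(k) = φ(0): this means 26k ≡ 0 (mod 34), i.e. 34 ∣ 26k. Since gcd(26, 34) = 2, dividing through by 2 this holds exactly when 17 ∣ 13k, and as gcd(13, 17) = 1, exactly when 17 ∣ k.
The smallest positive such k is 17.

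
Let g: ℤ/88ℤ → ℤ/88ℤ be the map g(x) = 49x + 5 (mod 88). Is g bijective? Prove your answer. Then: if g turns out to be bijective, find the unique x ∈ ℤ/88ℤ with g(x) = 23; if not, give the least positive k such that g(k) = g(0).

Recall that g is injective if g(a) = g(b) implies a = b.
If g(a) = g(b), then 49a ≡ 49b (mod 88). Because gcd(49, 88) = 1, we may cancel 49 to get a ≡ b (mod 88).
We now compute 49⁻¹ mod 88 explicitly. Euclid's algorithm: 88 = 1·49 + 39, 49 = 1·39 + 10, 39 = 3·10 + 9, 10 = 1·9 + 1; back-substituting gives 1 = 9·49 − 5·88, so 49⁻¹ ≡ 9 (mod 88).
Then y ↦ 9(y − 5) is a two-sided inverse to g, so every y ∈ ℤ/88ℤ has a preimage.
Thus g is bijective.
Since g is bijective, we compute g⁻¹(23): solve 49x + 5 ≡ 23 (mod 88), i.e. 49x ≡ 18 (mod 88).
Multiplying by 49⁻¹ = 9 gives x ≡ 9·18 = 162 = 1·88 + 74 ≡ 74 (mod 88).
Check: g(74) = 49·74 + 5 = 3631 = 41·88 + 23 ≡ 23 (mod 88).

74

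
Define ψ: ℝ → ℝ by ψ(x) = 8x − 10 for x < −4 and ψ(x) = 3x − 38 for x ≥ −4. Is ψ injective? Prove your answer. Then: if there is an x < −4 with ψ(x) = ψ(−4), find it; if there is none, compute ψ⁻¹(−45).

-5

Both pieces are strictly increasing (slopes 8 and 3), so each is injective on its own interval.
The left piece maps (−∞, −4) onto (−∞, −42); the right piece maps [−4, ∞) onto [−50, ∞).
These images overlap. In particular ψ(−4) = −50 (right piece), and solving 8x − 10 = −50 on the left piece gives x = −5 < −4.
So ψ(−5) = ψ(−4) with −5 ≠ −4, and ψ is not injective. This x = −5 is the requested value below −4.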